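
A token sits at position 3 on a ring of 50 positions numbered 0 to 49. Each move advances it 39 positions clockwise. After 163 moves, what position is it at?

163·39 = 6357.
6357 − 127·50 = 7, so 6357 ≡ 7 (mod 50).
(3 + 7) mod 50 = 10.

10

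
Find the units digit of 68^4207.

2

Last digits of 8^n: 8, 4, 2, 6 (period 4).
4207 leaves remainder 3 on division by 4, so 68^4207 ends in 2.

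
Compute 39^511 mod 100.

39

Successive squares of 39 mod 100: 39^1≡39, 39^2≡21, 39^4≡41, 39^8≡81, 39^16≡61, 39^32≡21, 39^64≡41, 39^128≡81, 39^256≡61.
Since 511 = 1 + 2 + 4 + 8 + 16 + 32 + 64 + 128 + 256 in binary, 39^511 ≡ 39·21·41·81·61·21·41·81·61 ≡ 39 (mod 100).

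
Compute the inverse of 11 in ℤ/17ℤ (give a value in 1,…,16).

14

17 = 1·11 + 6
11 = 1·6 + 5
6 = 1·5 + 1
5 = 5·1 + 0
Back-substituting gives 11·14 ≡ 1 (mod 17).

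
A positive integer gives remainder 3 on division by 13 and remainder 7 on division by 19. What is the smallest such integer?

x ≡ 3 (mod 13) gives x ∈ {3, 16, 29, 42, 55, 68, 81, 94, …}.
The first of these with x mod 19 = 7 is 159.

159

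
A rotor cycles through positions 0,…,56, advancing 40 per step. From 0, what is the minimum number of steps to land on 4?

40⁻¹ ≡ 10 (mod 57) because 40·10 = 400 = 7·57 + 1.
Multiplying both sides by 10: x ≡ 10·4 = 40 ≡ 40 (mod 57).
Check: 40·40 = 1600 = 28·57 + 4.

40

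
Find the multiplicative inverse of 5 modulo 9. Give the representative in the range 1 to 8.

2

9 = 1·5 + 4
5 = 1·4 + 1
4 = 4·1 + 0
Back-substituting gives 5·2 ≡ 1 (mod 9).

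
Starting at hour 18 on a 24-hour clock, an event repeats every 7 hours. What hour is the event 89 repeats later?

89·7 = 623.
623 mod 24 = 23 (since 25·24 = 600).
(18 + 23) mod 24 = 17.

17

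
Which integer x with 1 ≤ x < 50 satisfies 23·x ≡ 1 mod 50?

37

23·37 = 851 = 17·50 + 1, so 23⁻¹ ≡ 37 (mod 50).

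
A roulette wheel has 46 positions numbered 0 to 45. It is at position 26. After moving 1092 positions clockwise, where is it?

1092 mod 46 = 34 (since 23·46 = 1058).
(26 + 34) mod 46 = 14.

14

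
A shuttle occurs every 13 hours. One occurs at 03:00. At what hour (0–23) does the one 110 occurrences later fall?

17

110·13 = 1430.
Dividing 1430 by 24 gives quotient 59 and remainder 14.
(3 + 14) mod 24 = 17.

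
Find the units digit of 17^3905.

Powers of 7 mod 10 repeat with period 4: 7, 9, 3, 1.
3905 mod 4 = 1, so the last digit matches 7^1 = 7.

7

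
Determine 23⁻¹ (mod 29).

29 = 1·23 + 6
23 = 3·6 + 5
6 = 1·5 + 1
5 = 5·1 + 0
Back-substituting gives 23·24 ≡ 1 (mod 29).

24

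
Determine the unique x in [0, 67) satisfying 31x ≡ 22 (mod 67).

31⁻¹ ≡ 13 (mod 67) because 31·13 = 403 = 6·67 + 1.
Multiplying both sides by 13: x ≡ 13·22 = 286 ≡ 18 (mod 67).
Check: 31·18 = 558 = 8·67 + 22.

18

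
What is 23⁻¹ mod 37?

29

23·29 = 667 = 18·37 + 1, so 23⁻¹ ≡ 29 (mod 37).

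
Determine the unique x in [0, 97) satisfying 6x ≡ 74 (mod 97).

The inverse of 6 mod 97 is 81 (since 6·81 = 486 ≡ 1).
Multiplying both sides by 81: x ≡ 81·74 = 5994 ≡ 77 (mod 97).

77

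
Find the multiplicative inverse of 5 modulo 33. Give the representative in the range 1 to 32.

5·20 = 100 = 3·33 + 1, so 5⁻¹ ≡ 20 (mod 33).

20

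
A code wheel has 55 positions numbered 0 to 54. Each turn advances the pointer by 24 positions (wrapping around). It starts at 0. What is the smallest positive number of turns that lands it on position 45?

The inverse of 24 mod 55 is 39 (since 24·39 = 936 ≡ 1).
So x ≡ 39·45 = 1755 ≡ 50 (mod 55).

50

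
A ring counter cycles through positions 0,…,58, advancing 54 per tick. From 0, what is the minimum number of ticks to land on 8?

54⁻¹ ≡ 47 (mod 59) because 54·47 = 2538 = 43·59 + 1.
Multiplying both sides by 47: x ≡ 47·8 = 376 ≡ 22 (mod 59).

22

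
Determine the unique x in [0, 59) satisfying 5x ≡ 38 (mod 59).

43

The inverse of 5 mod 59 is 12 (since 5·12 = 60 ≡ 1).
Multiplying both sides by 12: x ≡ 12·38 = 456 ≡ 43 (mod 59).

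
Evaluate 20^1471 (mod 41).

21

Square-and-reduce mod 41: 20^1≡20, 20^2≡31, 20^4≡18, 20^8≡37, 20^16≡16, 20^32≡10, 20^64≡18, 20^128≡37, 20^256≡16, 20^512≡10, 20^1024≡18.
1471 = 1 + 2 + 4 + 8 + 16 + 32 + 128 + 256 + 1024, so 20^1471 ≡ 20·31·18·37·16·10·37·16·18 ≡ 21 (mod 41).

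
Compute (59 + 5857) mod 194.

96

5857 − 30·194 = 37, so 5857 ≡ 37 (mod 194).
(59 + 37) mod 194 = 96.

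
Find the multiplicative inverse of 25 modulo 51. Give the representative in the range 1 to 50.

51 = 2·25 + 1
25 = 25·1 + 0
Back-substituting gives 25·49 ≡ 1 (mod 51).

49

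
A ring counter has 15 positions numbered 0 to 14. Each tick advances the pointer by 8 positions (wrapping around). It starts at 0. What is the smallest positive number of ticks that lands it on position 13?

8⁻¹ ≡ 2 (mod 15) because 8·2 = 16 = 1·15 + 1.
Multiplying both sides by 2: x ≡ 2·13 = 26 ≡ 11 (mod 15).
Check: 8·11 = 88 = 5·15 + 13.

11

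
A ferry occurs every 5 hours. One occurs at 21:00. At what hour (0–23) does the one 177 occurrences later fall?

177·5 = 885.
Dividing 885 by 24 gives quotient 36 and remainder 21.
(21 + 21) mod 24 = 18.

18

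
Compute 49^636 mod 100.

By repeated squaring mod 100: 49^1≡49, 49^2≡1, 49^4≡1, 49^8≡1, 49^16≡1, 49^32≡1, 49^64≡1, 49^128≡1, 49^256≡1, 49^512≡1.
636 = 4 + 8 + 16 + 32 + 64 + 512, so 49^636 ≡ 1·1·1·1·1·1 ≡ 1 (mod 100).

1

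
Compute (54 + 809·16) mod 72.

809·16 = 12944.
12944 = 179·72 + 56, so 12944 mod 72 = 56.
(54 + 56) mod 72 = 38.

38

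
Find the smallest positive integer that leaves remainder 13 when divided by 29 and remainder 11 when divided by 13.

245

Since 13·9 ≡ 1 (mod 29), take x = 11 + 13·((13−11)·9 mod 29) = 11 + 13·18 = 245.
Check: 245 mod 29 = 13, 245 mod 13 = 11.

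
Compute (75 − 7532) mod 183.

46

7532 − 41·183 = 29, so 7532 ≡ 29 (mod 183).
(75 − 29) mod 183 = 46.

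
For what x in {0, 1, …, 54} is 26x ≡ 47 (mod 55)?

42

26⁻¹ ≡ 36 (mod 55) because 26·36 = 936 = 17·55 + 1.
Multiplying both sides by 36: x ≡ 36·47 = 1692 ≡ 42 (mod 55).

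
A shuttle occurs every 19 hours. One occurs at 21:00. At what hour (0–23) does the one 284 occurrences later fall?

17

284·19 = 5396.
5396 = 224·24 + 20, so 5396 mod 24 = 20.
(21 + 20) mod 24 = 17.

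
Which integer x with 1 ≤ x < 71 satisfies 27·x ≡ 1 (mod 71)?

50

27·50 = 1350 = 19·71 + 1, so 27⁻¹ ≡ 50 (mod 71).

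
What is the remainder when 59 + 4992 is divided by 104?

4992 mod 104 = 0 (since 48·104 = 4992).
(59 + 0) mod 104 = 59.

59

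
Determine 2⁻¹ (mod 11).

6

11 = 5·2 + 1
2 = 2·1 + 0
Back-substituting gives 2·6 ≡ 1 (mod 11).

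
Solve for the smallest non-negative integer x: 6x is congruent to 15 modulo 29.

The inverse of 6 mod 29 is 5 (since 6·5 = 30 ≡ 1).
So x ≡ 5·15 = 75 ≡ 17 (mod 29).

17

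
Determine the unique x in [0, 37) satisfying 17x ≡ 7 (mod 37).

17⁻¹ ≡ 24 (mod 37) because 17·24 = 408 = 11·37 + 1.
Multiplying both sides by 24: x ≡ 24·7 = 168 ≡ 20 (mod 37).

20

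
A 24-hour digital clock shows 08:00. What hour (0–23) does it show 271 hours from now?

271 mod 24 = 7 (since 11·24 = 264).
(8 + 7) mod 24 = 15.

15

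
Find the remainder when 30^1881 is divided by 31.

30

Square-and-reduce mod 31: 30^1≡30, 30^2≡1, 30^4≡1, 30^8≡1, 30^16≡1, 30^32≡1, 30^64≡1, 30^128≡1, 30^256≡1, 30^512≡1, 30^1024≡1.
Since 1881 = 1 + 8 + 16 + 64 + 256 + 512 + 1024 in binary, 30^1881 ≡ 30·1·1·1·1·1·1 ≡ 30 (mod 31).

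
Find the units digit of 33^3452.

1

The units digit of 33^n cycles with period 4: 3, 9, 7, 1, …
3452 mod 4 = 0, so the last digit matches 3^4 = 1.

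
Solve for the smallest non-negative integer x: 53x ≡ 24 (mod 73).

28

53⁻¹ ≡ 62 (mod 73) because 53·62 = 3286 = 45·73 + 1.
So x ≡ 62·24 = 1488 ≡ 28 (mod 73).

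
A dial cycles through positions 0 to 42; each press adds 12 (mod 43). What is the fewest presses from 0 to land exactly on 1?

12·18 = 216 = 5·43 + 1, so 12⁻¹ ≡ 18 (mod 43).

18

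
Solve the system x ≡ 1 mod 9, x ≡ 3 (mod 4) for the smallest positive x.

19

x ≡ 3 (mod 4) gives x ∈ {3, 7, 11, 15, 19}.
The first of these with x mod 9 = 1 is 19.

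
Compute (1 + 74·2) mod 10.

9

74·2 = 148.
Dividing 148 by 10 gives quotient 14 and remainder 8.
(1 + 8) mod 10 = 9.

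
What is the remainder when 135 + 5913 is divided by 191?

5913 − 30·191 = 183, so 5913 ≡ 183 (mod 191).
(135 + 183) mod 191 = 127.

127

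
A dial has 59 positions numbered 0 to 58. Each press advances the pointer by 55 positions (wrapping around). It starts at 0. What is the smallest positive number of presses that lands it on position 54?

16

55⁻¹ ≡ 44 (mod 59) because 55·44 = 2420 = 41·59 + 1.
Multiplying both sides by 44: x ≡ 44·54 = 2376 ≡ 16 (mod 59).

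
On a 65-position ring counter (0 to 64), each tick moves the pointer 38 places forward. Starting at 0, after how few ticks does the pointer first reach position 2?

38⁻¹ ≡ 12 (mod 65) because 38·12 = 456 = 7·65 + 1.
Multiplying both sides by 12: x ≡ 12·2 = 24 ≡ 24 (mod 65).

24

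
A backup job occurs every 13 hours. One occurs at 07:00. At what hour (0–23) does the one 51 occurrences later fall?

22

51·13 = 663.
663 − 27·24 = 15, so 663 ≡ 15 (mod 24).
(7 + 15) mod 24 = 22.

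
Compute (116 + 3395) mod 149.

84

3395 = 22·149 + 117, so 3395 mod 149 = 117.
(116 + 117) mod 149 = 84.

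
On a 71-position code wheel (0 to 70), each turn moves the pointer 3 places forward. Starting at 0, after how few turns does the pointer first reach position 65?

3⁻¹ ≡ 24 (mod 71) because 3·24 = 72 = 1·71 + 1.
Multiplying both sides by 24: x ≡ 24·65 = 1560 ≡ 69 (mod 71).

69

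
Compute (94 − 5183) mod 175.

161

Dividing 5183 by 175 gives quotient 29 and remainder 108.
(94 − 108) mod 175 = 161.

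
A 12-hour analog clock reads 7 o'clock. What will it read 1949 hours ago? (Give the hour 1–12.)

1949 − 162·12 = 5, so 1949 ≡ 5 (mod 12).
7 − 5 → 2 on a 12-hour dial.

2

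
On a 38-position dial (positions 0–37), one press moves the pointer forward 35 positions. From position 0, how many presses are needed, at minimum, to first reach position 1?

25

35·25 = 875 = 23·38 + 1, so 35⁻¹ ≡ 25 (mod 38).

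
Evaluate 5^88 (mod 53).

49

Square-and-reduce mod 53: 5^1≡5, 5^2≡25, 5^4≡42, 5^8≡15, 5^16≡13, 5^32≡10, 5^64≡47.
Since 88 = 8 + 16 + 64 in binary, 5^88 ≡ 15·13·47 ≡ 49 (mod 53).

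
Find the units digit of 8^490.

4

Powers of 8 mod 10 repeat with period 4: 8, 4, 2, 6.
490 mod 4 = 2, so the last digit matches 8^2 = 4.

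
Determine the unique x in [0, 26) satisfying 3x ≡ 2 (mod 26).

3⁻¹ ≡ 9 (mod 26) because 3·9 = 27 = 1·26 + 1.
So x ≡ 9·2 = 18 ≡ 18 (mod 26).
Check: 3·18 = 54 = 2·26 + 2.

18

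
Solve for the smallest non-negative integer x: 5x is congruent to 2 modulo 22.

The inverse of 5 mod 22 is 9 (since 5·9 = 45 ≡ 1).
Multiplying both sides by 9: x ≡ 9·2 = 18 ≡ 18 (mod 22).
Check: 5·18 = 90 = 4·22 + 2.

18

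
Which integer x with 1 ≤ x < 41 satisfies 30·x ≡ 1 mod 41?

41 = 1·30 + 11
30 = 2·11 + 8
11 = 1·8 + 3
8 = 2·3 + 2
3 = 1·2 + 1
2 = 2·1 + 0
Back-substituting gives 30·26 ≡ 1 (mod 41).

26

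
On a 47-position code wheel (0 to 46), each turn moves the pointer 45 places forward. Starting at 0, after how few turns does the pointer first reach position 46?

24

The inverse of 45 mod 47 is 23 (since 45·23 = 1035 ≡ 1).
Multiplying both sides by 23: x ≡ 23·46 = 1058 ≡ 24 (mod 47).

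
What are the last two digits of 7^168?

By repeated squaring mod 100: 7^1≡7, 7^2≡49, 7^4≡1, 7^8≡1, 7^16≡1, 7^32≡1, 7^64≡1, 7^128≡1.
168 = 8 + 32 + 128, so 7^168 ≡ 1·1·1 ≡ 1 (mod 100).

01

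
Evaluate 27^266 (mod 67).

59

Square-and-reduce mod 67: 27^1≡27, 27^2≡59, 27^4≡64, 27^8≡9, 27^16≡14, 27^32≡62, 27^64≡25, 27^128≡22, 27^256≡15.
Since 266 = 2 + 8 + 256 in binary, 27^266 ≡ 59·9·15 ≡ 59 (mod 67).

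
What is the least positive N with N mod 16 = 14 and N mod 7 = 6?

62

Since 7·7 ≡ 1 (mod 16), take x = 6 + 7·((14−6)·7 mod 16) = 6 + 7·8 = 62.
Check: 62 mod 16 = 14, 62 mod 7 = 6.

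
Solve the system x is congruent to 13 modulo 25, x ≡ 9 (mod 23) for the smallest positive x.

538

x ≡ 9 (mod 23) gives x ∈ {9, 32, 55, 78, 101, 124, 147, 170, …}.
The first of these with x mod 25 = 13 is 538.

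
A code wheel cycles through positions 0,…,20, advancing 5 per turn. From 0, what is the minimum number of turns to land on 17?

5⁻¹ ≡ 17 (mod 21) because 5·17 = 85 = 4·21 + 1.
Multiplying both sides by 17: x ≡ 17·17 = 289 ≡ 16 (mod 21).

16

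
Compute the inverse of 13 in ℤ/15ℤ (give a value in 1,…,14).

15 = 1·13 + 2
13 = 6·2 + 1
2 = 2·1 + 0
Back-substituting gives 13·7 ≡ 1 (mod 15).

7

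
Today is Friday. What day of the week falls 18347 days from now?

Dividing 18347 by 7 gives quotient 2621 and remainder 0.
Friday + 0 days → Friday.

Friday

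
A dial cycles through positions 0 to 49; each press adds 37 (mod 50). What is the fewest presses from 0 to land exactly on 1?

23

37·23 = 851 = 17·50 + 1, so 37⁻¹ ≡ 23 (mod 50).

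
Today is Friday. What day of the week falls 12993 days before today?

12993 − 1856·7 = 1, so 12993 ≡ 1 (mod 7).
Friday − 1 day → Thursday.

Thursday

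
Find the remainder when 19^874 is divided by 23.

12

Successive squares of 19 mod 23: 19^1≡19, 19^2≡16, 19^4≡3, 19^8≡9, 19^16≡12, 19^32≡6, 19^64≡13, 19^128≡8, 19^256≡18, 19^512≡2.
874 = 2 + 8 + 32 + 64 + 256 + 512, so 19^874 ≡ 16·9·6·13·18·2 ≡ 12 (mod 23).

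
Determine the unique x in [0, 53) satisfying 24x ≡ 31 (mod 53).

24⁻¹ ≡ 42 (mod 53) because 24·42 = 1008 = 19·53 + 1.
Multiplying both sides by 42: x ≡ 42·31 = 1302 ≡ 30 (mod 53).
Check: 24·30 = 720 = 13·53 + 31.

30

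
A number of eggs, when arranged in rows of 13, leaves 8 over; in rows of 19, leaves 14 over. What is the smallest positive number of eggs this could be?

242

x ≡ 8 (mod 13) gives x ∈ {8, 21, 34, 47, 60, 73, 86, 99, …}.
The first of these with x mod 19 = 14 is 242.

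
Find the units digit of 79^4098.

The units digit of 79^n cycles with period 2: 9, 1, …
4098 mod 2 = 0, so the last digit matches 9^2 = 1.

1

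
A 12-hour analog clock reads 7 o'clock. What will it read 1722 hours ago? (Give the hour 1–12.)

1

Dividing 1722 by 12 gives quotient 143 and remainder 6.
7 − 6 → 1 on a 12-hour dial.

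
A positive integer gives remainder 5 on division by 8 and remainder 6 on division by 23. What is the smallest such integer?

x ≡ 5 (mod 8) gives x ∈ {5, 13, 21, 29}.
The first of these with x mod 23 = 6 is 29.

29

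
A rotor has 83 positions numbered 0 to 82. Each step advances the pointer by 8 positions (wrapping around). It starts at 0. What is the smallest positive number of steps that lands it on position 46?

8⁻¹ ≡ 52 (mod 83) because 8·52 = 416 = 5·83 + 1.
So x ≡ 52·46 = 2392 ≡ 68 (mod 83).

68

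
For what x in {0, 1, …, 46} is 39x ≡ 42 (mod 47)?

30

39⁻¹ ≡ 41 (mod 47) because 39·41 = 1599 = 34·47 + 1.
Multiplying both sides by 41: x ≡ 41·42 = 1722 ≡ 30 (mod 47).
Check: 39·30 = 1170 = 24·47 + 42.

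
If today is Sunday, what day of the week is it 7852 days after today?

Friday

7852 = 1121·7 + 5, so 7852 mod 7 = 5.
Sunday + 5 days → Friday.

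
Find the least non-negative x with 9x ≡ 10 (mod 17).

9⁻¹ ≡ 2 (mod 17) because 9·2 = 18 = 1·17 + 1.
So x ≡ 2·10 = 20 ≡ 3 (mod 17).

3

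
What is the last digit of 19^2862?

1

The units digit of 19^n cycles with period 2: 9, 1, …
2862 leaves remainder 0 on division by 2, so 19^2862 ends in 1.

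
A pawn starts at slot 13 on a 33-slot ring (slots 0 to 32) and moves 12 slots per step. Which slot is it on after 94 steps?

19

94·12 = 1128.
Dividing 1128 by 33 gives quotient 34 and remainder 6.
(13 + 6) mod 33 = 19.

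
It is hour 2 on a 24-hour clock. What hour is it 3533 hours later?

Dividing 3533 by 24 gives quotient 147 and remainder 5.
(2 + 5) mod 24 = 7.

7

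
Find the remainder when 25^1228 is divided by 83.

17

By repeated squaring mod 83: 25^1≡25, 25^2≡44, 25^4≡27, 25^8≡65, 25^16≡75, 25^32≡64, 25^64≡29, 25^128≡11, 25^256≡38, 25^512≡33, 25^1024≡10.
1228 = 4 + 8 + 64 + 128 + 1024, so 25^1228 ≡ 27·65·29·11·10 ≡ 17 (mod 83).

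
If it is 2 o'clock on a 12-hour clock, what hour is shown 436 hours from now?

6

436 − 36·12 = 4, so 436 ≡ 4 (mod 12).
2 + 4 → 6 on a 12-hour dial.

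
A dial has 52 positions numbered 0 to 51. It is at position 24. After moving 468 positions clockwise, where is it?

Dividing 468 by 52 gives quotient 9 and remainder 0.
(24 + 0) mod 52 = 24.

24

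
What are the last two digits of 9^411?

09

Square-and-reduce mod 100: 9^1≡9, 9^2≡81, 9^4≡61, 9^8≡21, 9^16≡41, 9^32≡81, 9^64≡61, 9^128≡21, 9^256≡41.
411 = 1 + 2 + 8 + 16 + 128 + 256, so 9^411 ≡ 9·81·21·41·21·41 ≡ 9 (mod 100).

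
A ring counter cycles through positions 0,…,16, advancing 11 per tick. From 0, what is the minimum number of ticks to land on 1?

14

The inverse of 11 mod 17 is 14 (since 11·14 = 154 ≡ 1).
So x ≡ 14·1 = 14 ≡ 14 (mod 17).
Check: 11·14 = 154 = 9·17 + 1.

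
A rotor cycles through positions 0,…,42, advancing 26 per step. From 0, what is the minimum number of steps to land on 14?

The inverse of 26 mod 43 is 5 (since 26·5 = 130 ≡ 1).
Multiplying both sides by 5: x ≡ 5·14 = 70 ≡ 27 (mod 43).
Check: 26·27 = 702 = 16·43 + 14.

27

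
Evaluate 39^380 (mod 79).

Successive squares of 39 mod 79: 39^1≡39, 39^2≡20, 39^4≡5, 39^8≡25, 39^16≡72, 39^32≡49, 39^64≡31, 39^128≡13, 39^256≡11.
Since 380 = 4 + 8 + 16 + 32 + 64 + 256 in binary, 39^380 ≡ 5·25·72·49·31·11 ≡ 76 (mod 79).

76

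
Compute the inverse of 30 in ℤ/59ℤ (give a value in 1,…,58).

2

30·2 = 60 = 1·59 + 1, so 30⁻¹ ≡ 2 (mod 59).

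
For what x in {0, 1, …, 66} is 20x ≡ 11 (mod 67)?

20⁻¹ ≡ 57 (mod 67) because 20·57 = 1140 = 17·67 + 1.
So x ≡ 57·11 = 627 ≡ 24 (mod 67).

24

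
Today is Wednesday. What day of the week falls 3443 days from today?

3443 mod 7 = 6 (since 491·7 = 3437).
Wednesday + 6 days → Tuesday.

Tuesday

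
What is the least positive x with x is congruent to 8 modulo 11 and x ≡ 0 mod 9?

63

x ≡ 0 (mod 9) gives x ∈ {0, 9, 18, 27, 36, 45, 54, 63}.
The first of these with x mod 11 = 8 is 63.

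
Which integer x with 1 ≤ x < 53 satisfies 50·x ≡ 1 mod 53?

53 = 1·50 + 3
50 = 16·3 + 2
3 = 1·2 + 1
2 = 2·1 + 0
Back-substituting gives 50·35 ≡ 1 (mod 53).

35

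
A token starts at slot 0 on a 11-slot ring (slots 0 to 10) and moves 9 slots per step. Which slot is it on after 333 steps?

333·9 = 2997.
2997 mod 11 = 5 (since 272·11 = 2992).
(0 + 5) mod 11 = 5.

5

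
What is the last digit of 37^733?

The units digit of 37^n cycles with period 4: 7, 9, 3, 1, …
733 mod 4 = 1, so the last digit matches 7^1 = 7.

7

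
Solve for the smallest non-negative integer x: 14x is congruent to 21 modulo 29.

The inverse of 14 mod 29 is 27 (since 14·27 = 378 ≡ 1).
Multiplying both sides by 27: x ≡ 27·21 = 567 ≡ 16 (mod 29).

16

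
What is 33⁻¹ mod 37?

33·9 = 297 = 8·37 + 1, so 33⁻¹ ≡ 9 (mod 37).

9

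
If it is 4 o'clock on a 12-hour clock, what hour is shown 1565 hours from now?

9

Dividing 1565 by 12 gives quotient 130 and remainder 5.
4 + 5 → 9 on a 12-hour dial.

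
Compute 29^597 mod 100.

Square-and-reduce mod 100: 29^1≡29, 29^2≡41, 29^4≡81, 29^8≡61, 29^16≡21, 29^32≡41, 29^64≡81, 29^128≡61, 29^256≡21, 29^512≡41.
Since 597 = 1 + 4 + 16 + 64 + 512 in binary, 29^597 ≡ 29·81·21·81·41 ≡ 9 (mod 100).

9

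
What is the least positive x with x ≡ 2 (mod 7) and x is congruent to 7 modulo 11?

51

Since 11·2 ≡ 1 (mod 7), take x = 7 + 11·((2−7)·2 mod 7) = 7 + 11·4 = 51.
Check: 51 mod 7 = 2, 51 mod 11 = 7.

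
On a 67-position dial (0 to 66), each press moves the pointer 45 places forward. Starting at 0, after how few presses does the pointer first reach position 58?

45⁻¹ ≡ 3 (mod 67) because 45·3 = 135 = 2·67 + 1.
Multiplying both sides by 3: x ≡ 3·58 = 174 ≡ 40 (mod 67).
Check: 45·40 = 1800 = 26·67 + 58.

40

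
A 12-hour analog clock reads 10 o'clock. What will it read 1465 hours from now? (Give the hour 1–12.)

1465 = 122·12 + 1, so 1465 mod 12 = 1.
10 + 1 → 11 on a 12-hour dial.

11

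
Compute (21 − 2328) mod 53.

25

2328 = 43·53 + 49, so 2328 mod 53 = 49.
(21 − 49) mod 53 = 25.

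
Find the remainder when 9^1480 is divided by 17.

Square-and-reduce mod 17: 9^1≡9, 9^2≡13, 9^4≡16, 9^8≡1, 9^16≡1, 9^32≡1, 9^64≡1, 9^128≡1, 9^256≡1, 9^512≡1, 9^1024≡1.
1480 = 8 + 64 + 128 + 256 + 1024, so 9^1480 ≡ 1·1·1·1·1 ≡ 1 (mod 17).

1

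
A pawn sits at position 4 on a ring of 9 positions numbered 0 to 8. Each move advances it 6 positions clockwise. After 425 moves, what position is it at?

425·6 = 2550.
2550 − 283·9 = 3, so 2550 ≡ 3 (mod 9).
(4 + 3) mod 9 = 7.

7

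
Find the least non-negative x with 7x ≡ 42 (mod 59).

6

7⁻¹ ≡ 17 (mod 59) because 7·17 = 119 = 2·59 + 1.
Multiplying both sides by 17: x ≡ 17·42 = 714 ≡ 6 (mod 59).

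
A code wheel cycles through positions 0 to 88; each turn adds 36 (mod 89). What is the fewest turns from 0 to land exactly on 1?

47

89 = 2·36 + 17
36 = 2·17 + 2
17 = 8·2 + 1
2 = 2·1 + 0
Back-substituting gives 36·47 ≡ 1 (mod 89).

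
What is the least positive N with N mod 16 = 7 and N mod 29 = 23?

x ≡ 7 (mod 16) gives x ∈ {7, 23}.
The first of these with x mod 29 = 23 is 23.

23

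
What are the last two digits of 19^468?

41

By repeated squaring mod 100: 19^1≡19, 19^2≡61, 19^4≡21, 19^8≡41, 19^16≡81, 19^32≡61, 19^64≡21, 19^128≡41, 19^256≡81.
Since 468 = 4 + 16 + 64 + 128 + 256 in binary, 19^468 ≡ 21·81·21·41·81 ≡ 41 (mod 100).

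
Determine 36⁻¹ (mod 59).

36·41 = 1476 = 25·59 + 1, so 36⁻¹ ≡ 41 (mod 59).

41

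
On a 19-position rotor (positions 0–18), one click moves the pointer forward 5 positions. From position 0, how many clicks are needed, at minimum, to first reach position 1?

5·4 = 20 = 1·19 + 1, so 5⁻¹ ≡ 4 (mod 19).

4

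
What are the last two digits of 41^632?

81

By repeated squaring mod 100: 41^1≡41, 41^2≡81, 41^4≡61, 41^8≡21, 41^16≡41, 41^32≡81, 41^64≡61, 41^128≡21, 41^256≡41, 41^512≡81.
Since 632 = 8 + 16 + 32 + 64 + 512 in binary, 41^632 ≡ 21·41·81·61·81 ≡ 81 (mod 100).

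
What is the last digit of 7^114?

9

Last digits of 7^n: 7, 9, 3, 1 (period 4).
114 leaves remainder 2 on division by 4, so 7^114 ends in 9.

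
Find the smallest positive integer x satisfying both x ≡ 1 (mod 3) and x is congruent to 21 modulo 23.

Since 23·2 ≡ 1 (mod 3), take x = 21 + 23·((1−21)·2 mod 3) = 21 + 23·2 = 67.
Check: 67 mod 3 = 1, 67 mod 23 = 21.

67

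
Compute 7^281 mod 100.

7

By repeated squaring mod 100: 7^1≡7, 7^2≡49, 7^4≡1, 7^8≡1, 7^16≡1, 7^32≡1, 7^64≡1, 7^128≡1, 7^256≡1.
Since 281 = 1 + 8 + 16 + 256 in binary, 7^281 ≡ 7·1·1·1 ≡ 7 (mod 100).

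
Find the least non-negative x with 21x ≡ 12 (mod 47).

14

The inverse of 21 mod 47 is 9 (since 21·9 = 189 ≡ 1).
So x ≡ 9·12 = 108 ≡ 14 (mod 47).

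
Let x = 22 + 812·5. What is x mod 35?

22

812·5 = 4060.
4060 − 116·35 = 0, so 4060 ≡ 0 (mod 35).
(22 + 0) mod 35 = 22.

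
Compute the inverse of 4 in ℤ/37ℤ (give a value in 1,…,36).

28

4·28 = 112 = 3·37 + 1, so 4⁻¹ ≡ 28 (mod 37).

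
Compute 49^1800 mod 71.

Square-and-reduce mod 71: 49^1≡49, 49^2≡58, 49^4≡27, 49^8≡19, 49^16≡6, 49^32≡36, 49^64≡18, 49^128≡40, 49^256≡38, 49^512≡24, 49^1024≡8.
Since 1800 = 8 + 256 + 512 + 1024 in binary, 49^1800 ≡ 19·38·24·8 ≡ 32 (mod 71).

32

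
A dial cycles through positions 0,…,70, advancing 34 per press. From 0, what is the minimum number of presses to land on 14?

The inverse of 34 mod 71 is 23 (since 34·23 = 782 ≡ 1).
Multiplying both sides by 23: x ≡ 23·14 = 322 ≡ 38 (mod 71).

38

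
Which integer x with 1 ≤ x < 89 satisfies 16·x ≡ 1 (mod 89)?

39

16·39 = 624 = 7·89 + 1, so 16⁻¹ ≡ 39 (mod 89).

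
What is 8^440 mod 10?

6

The units digit of 8^n cycles with period 4: 8, 4, 2, 6, …
440 leaves remainder 0 on division by 4, so 8^440 ends in 6.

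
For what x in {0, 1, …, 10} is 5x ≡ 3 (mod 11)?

5

5⁻¹ ≡ 9 (mod 11) because 5·9 = 45 = 4·11 + 1.
Multiplying both sides by 9: x ≡ 9·3 = 27 ≡ 5 (mod 11).
Check: 5·5 = 25 = 2·11 + 3.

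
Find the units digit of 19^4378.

The units digit of 19^n cycles with period 2: 9, 1, …
4378 mod 2 = 0, so the last digit matches 9^2 = 1.

1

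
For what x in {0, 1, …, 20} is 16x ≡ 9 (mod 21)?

The inverse of 16 mod 21 is 4 (since 16·4 = 64 ≡ 1).
So x ≡ 4·9 = 36 ≡ 15 (mod 21).
Check: 16·15 = 240 = 11·21 + 9.

15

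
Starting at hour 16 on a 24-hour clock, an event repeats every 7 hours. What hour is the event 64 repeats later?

64·7 = 448.
448 − 18·24 = 16, so 448 ≡ 16 (mod 24).
(16 + 16) mod 24 = 8.

8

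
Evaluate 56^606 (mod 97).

89

By repeated squaring mod 97: 56^1≡56, 56^2≡32, 56^4≡54, 56^8≡6, 56^16≡36, 56^32≡35, 56^64≡61, 56^128≡35, 56^256≡61, 56^512≡35.
Since 606 = 2 + 4 + 8 + 16 + 64 + 512 in binary, 56^606 ≡ 32·54·6·36·61·35 ≡ 89 (mod 97).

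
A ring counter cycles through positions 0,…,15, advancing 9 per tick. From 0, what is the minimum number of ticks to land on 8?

The inverse of 9 mod 16 is 9 (since 9·9 = 81 ≡ 1).
Multiplying both sides by 9: x ≡ 9·8 = 72 ≡ 8 (mod 16).
Check: 9·8 = 72 = 4·16 + 8.

8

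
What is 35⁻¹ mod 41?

41 = 1·35 + 6
35 = 5·6 + 5
6 = 1·5 + 1
5 = 5·1 + 0
Back-substituting gives 35·34 ≡ 1 (mod 41).

34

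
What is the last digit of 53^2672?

Powers of 3 mod 10 repeat with period 4: 3, 9, 7, 1.
2672 leaves remainder 0 on division by 4, so 53^2672 ends in 1.

1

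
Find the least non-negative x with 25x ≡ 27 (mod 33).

9

The inverse of 25 mod 33 is 4 (since 25·4 = 100 ≡ 1).
So x ≡ 4·27 = 108 ≡ 9 (mod 33).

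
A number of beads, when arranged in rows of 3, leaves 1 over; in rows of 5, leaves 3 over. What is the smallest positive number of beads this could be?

13

x ≡ 1 (mod 3) gives x ∈ {1, 4, 7, 10, 13}.
The first of these with x mod 5 = 3 is 13.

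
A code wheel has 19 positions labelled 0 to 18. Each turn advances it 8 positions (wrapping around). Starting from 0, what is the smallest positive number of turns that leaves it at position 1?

12

8·12 = 96 = 5·19 + 1, so 8⁻¹ ≡ 12 (mod 19).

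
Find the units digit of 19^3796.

1

Last digits of 9^n: 9, 1 (period 2).
3796 mod 2 = 0, so the last digit matches 9^2 = 1.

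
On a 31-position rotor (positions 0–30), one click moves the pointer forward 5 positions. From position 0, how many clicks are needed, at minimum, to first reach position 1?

31 = 6·5 + 1
5 = 5·1 + 0
Back-substituting gives 5·25 ≡ 1 (mod 31).

25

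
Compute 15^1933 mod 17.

2

Successive squares of 15 mod 17: 15^1≡15, 15^2≡4, 15^4≡16, 15^8≡1, 15^16≡1, 15^32≡1, 15^64≡1, 15^128≡1, 15^256≡1, 15^512≡1, 15^1024≡1.
1933 = 1 + 4 + 8 + 128 + 256 + 512 + 1024, so 15^1933 ≡ 15·16·1·1·1·1·1 ≡ 2 (mod 17).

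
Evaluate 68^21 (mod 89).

17

By repeated squaring mod 89: 68^1≡68, 68^2≡85, 68^4≡16, 68^8≡78, 68^16≡32.
21 = 1 + 4 + 16, so 68^21 ≡ 68·16·32 ≡ 17 (mod 89).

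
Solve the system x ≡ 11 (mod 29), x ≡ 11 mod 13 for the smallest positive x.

11

Since 13·9 ≡ 1 (mod 29), take x = 11 + 13·((11−11)·9 mod 29) = 11 + 13·0 = 11.
Check: 11 mod 29 = 11, 11 mod 13 = 11.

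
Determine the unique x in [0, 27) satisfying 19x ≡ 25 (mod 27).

The inverse of 19 mod 27 is 10 (since 19·10 = 190 ≡ 1).
Multiplying both sides by 10: x ≡ 10·25 = 250 ≡ 7 (mod 27).
Check: 19·7 = 133 = 4·27 + 25.

7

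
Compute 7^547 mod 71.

33

Square-and-reduce mod 71: 7^1≡7, 7^2≡49, 7^4≡58, 7^8≡27, 7^16≡19, 7^32≡6, 7^64≡36, 7^128≡18, 7^256≡40, 7^512≡38.
Since 547 = 1 + 2 + 32 + 512 in binary, 7^547 ≡ 7·49·6·38 ≡ 33 (mod 71).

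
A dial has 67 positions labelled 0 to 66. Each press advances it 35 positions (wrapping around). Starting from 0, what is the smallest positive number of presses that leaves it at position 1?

23

35·23 = 805 = 12·67 + 1, so 35⁻¹ ≡ 23 (mod 67).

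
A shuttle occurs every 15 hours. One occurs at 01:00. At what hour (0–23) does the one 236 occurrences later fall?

236·15 = 3540.
3540 mod 24 = 12 (since 147·24 = 3528).
(1 + 12) mod 24 = 13.

13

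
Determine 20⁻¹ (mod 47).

47 = 2·20 + 7
20 = 2·7 + 6
7 = 1·6 + 1
6 = 6·1 + 0
Back-substituting gives 20·40 ≡ 1 (mod 47).

40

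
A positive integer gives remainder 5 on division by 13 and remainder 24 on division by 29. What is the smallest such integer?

343

x ≡ 5 (mod 13) gives x ∈ {5, 18, 31, 44, 57, 70, 83, 96, …}.
The first of these with x mod 29 = 24 is 343.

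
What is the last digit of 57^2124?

Powers of 7 mod 10 repeat with period 4: 7, 9, 3, 1.
2124 mod 4 = 0, so the last digit matches 7^4 = 1.

1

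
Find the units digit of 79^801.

9

The units digit of 79^n cycles with period 2: 9, 1, …
801 leaves remainder 1 on division by 2, so 79^801 ends in 9.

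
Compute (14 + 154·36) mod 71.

154·36 = 5544.
5544 − 78·71 = 6, so 5544 ≡ 6 (mod 71).
(14 + 6) mod 71 = 20.

20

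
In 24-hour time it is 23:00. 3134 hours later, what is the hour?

3134 mod 24 = 14 (since 130·24 = 3120).
(23 + 14) mod 24 = 13.

13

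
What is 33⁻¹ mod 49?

33·3 = 99 = 2·49 + 1, so 33⁻¹ ≡ 3 (mod 49).

3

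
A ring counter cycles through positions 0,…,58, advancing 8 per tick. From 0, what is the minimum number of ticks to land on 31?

The inverse of 8 mod 59 is 37 (since 8·37 = 296 ≡ 1).
Multiplying both sides by 37: x ≡ 37·31 = 1147 ≡ 26 (mod 59).

26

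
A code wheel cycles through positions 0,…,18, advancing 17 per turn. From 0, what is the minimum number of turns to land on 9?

5

17⁻¹ ≡ 9 (mod 19) because 17·9 = 153 = 8·19 + 1.
So x ≡ 9·9 = 81 ≡ 5 (mod 19).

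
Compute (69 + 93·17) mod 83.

73

93·17 = 1581.
1581 − 19·83 = 4, so 1581 ≡ 4 (mod 83).
(69 + 4) mod 83 = 73.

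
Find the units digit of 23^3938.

The units digit of 23^n cycles with period 4: 3, 9, 7, 1, …
3938 leaves remainder 2 on division by 4, so 23^3938 ends in 9.

9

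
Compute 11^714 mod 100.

By repeated squaring mod 100: 11^1≡11, 11^2≡21, 11^4≡41, 11^8≡81, 11^16≡61, 11^32≡21, 11^64≡41, 11^128≡81, 11^256≡61, 11^512≡21.
714 = 2 + 8 + 64 + 128 + 512, so 11^714 ≡ 21·81·41·81·21 ≡ 41 (mod 100).

41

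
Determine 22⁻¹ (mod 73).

73 = 3·22 + 7
22 = 3·7 + 1
7 = 7·1 + 0
Back-substituting gives 22·10 ≡ 1 (mod 73).

10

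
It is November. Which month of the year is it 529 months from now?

529 − 44·12 = 1, so 529 ≡ 1 (mod 12).
November + 1 month → December.

December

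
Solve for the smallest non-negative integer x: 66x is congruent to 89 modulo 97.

91

The inverse of 66 mod 97 is 25 (since 66·25 = 1650 ≡ 1).
Multiplying both sides by 25: x ≡ 25·89 = 2225 ≡ 91 (mod 97).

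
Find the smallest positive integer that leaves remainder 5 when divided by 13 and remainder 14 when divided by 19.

109

x ≡ 5 (mod 13) gives x ∈ {5, 18, 31, 44, 57, 70, 83, 96, …}.
The first of these with x mod 19 = 14 is 109.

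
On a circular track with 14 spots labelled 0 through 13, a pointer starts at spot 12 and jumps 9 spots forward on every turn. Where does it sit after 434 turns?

12

434·9 = 3906.
3906 − 279·14 = 0, so 3906 ≡ 0 (mod 14).
(12 + 0) mod 14 = 12.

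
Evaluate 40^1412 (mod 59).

5

By repeated squaring mod 59: 40^1≡40, 40^2≡7, 40^4≡49, 40^8≡41, 40^16≡29, 40^32≡15, 40^64≡48, 40^128≡3, 40^256≡9, 40^512≡22, 40^1024≡12.
Since 1412 = 4 + 128 + 256 + 1024 in binary, 40^1412 ≡ 49·3·9·12 ≡ 5 (mod 59).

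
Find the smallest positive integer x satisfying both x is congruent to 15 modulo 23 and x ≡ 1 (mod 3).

61

Since 3·8 ≡ 1 (mod 23), take x = 1 + 3·((15−1)·8 mod 23) = 1 + 3·20 = 61.
Check: 61 mod 23 = 15, 61 mod 3 = 1.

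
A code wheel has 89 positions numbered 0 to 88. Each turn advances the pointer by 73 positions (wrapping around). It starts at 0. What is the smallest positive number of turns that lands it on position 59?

13

The inverse of 73 mod 89 is 50 (since 73·50 = 3650 ≡ 1).
So x ≡ 50·59 = 2950 ≡ 13 (mod 89).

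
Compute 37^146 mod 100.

Square-and-reduce mod 100: 37^1≡37, 37^2≡69, 37^4≡61, 37^8≡21, 37^16≡41, 37^32≡81, 37^64≡61, 37^128≡21.
146 = 2 + 16 + 128, so 37^146 ≡ 69·41·21 ≡ 9 (mod 100).

9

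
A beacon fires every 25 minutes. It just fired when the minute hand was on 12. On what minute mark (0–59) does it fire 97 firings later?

37

97·25 = 2425.
Dividing 2425 by 60 gives quotient 40 and remainder 25.
(12 + 25) mod 60 = 37.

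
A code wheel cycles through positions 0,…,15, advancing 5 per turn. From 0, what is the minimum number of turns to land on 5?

The inverse of 5 mod 16 is 13 (since 5·13 = 65 ≡ 1).
So x ≡ 13·5 = 65 ≡ 1 (mod 16).
Check: 5·1 = 5 = 0·16 + 5.

1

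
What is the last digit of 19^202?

1

Last digits of 9^n: 9, 1 (period 2).
202 leaves remainder 0 on division by 2, so 19^202 ends in 1.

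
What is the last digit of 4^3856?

6

The units digit of 4^n cycles with period 2: 4, 6, …
3856 mod 2 = 0, so the last digit matches 4^2 = 6.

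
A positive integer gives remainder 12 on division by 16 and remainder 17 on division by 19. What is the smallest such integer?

Since 19·11 ≡ 1 (mod 16), take x = 17 + 19·((12−17)·11 mod 16) = 17 + 19·9 = 188.
Check: 188 mod 16 = 12, 188 mod 19 = 17.

188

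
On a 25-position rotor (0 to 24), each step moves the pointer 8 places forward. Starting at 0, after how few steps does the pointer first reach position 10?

20

The inverse of 8 mod 25 is 22 (since 8·22 = 176 ≡ 1).
Multiplying both sides by 22: x ≡ 22·10 = 220 ≡ 20 (mod 25).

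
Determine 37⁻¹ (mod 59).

8

37·8 = 296 = 5·59 + 1, so 37⁻¹ ≡ 8 (mod 59).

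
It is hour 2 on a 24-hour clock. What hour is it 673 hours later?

3

673 mod 24 = 1 (since 28·24 = 672).
(2 + 1) mod 24 = 3.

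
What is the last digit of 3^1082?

Powers of 3 mod 10 repeat with period 4: 3, 9, 7, 1.
1082 mod 4 = 2, so the last digit matches 3^2 = 9.

9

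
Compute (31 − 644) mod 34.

644 = 18·34 + 32, so 644 mod 34 = 32.
(31 − 32) mod 34 = 33.

33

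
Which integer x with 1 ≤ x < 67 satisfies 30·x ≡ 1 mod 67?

67 = 2·30 + 7
30 = 4·7 + 2
7 = 3·2 + 1
2 = 2·1 + 0
Back-substituting gives 30·38 ≡ 1 (mod 67).

38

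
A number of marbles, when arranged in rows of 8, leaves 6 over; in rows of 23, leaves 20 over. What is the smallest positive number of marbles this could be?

158

x ≡ 6 (mod 8) gives x ∈ {6, 14, 22, 30, 38, 46, 54, 62, …}.
The first of these with x mod 23 = 20 is 158.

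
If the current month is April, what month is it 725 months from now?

September

725 = 60·12 + 5, so 725 mod 12 = 5.
April + 5 months → September.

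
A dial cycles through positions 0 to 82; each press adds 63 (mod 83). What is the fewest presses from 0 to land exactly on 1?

29

83 = 1·63 + 20
63 = 3·20 + 3
20 = 6·3 + 2
3 = 1·2 + 1
2 = 2·1 + 0
Back-substituting gives 63·29 ≡ 1 (mod 83).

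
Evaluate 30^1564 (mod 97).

33

Square-and-reduce mod 97: 30^1≡30, 30^2≡27, 30^4≡50, 30^8≡75, 30^16≡96, 30^32≡1, 30^64≡1, 30^128≡1, 30^256≡1, 30^512≡1, 30^1024≡1.
1564 = 4 + 8 + 16 + 512 + 1024, so 30^1564 ≡ 50·75·96·1·1 ≡ 33 (mod 97).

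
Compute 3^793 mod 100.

23

Square-and-reduce mod 100: 3^1≡3, 3^2≡9, 3^4≡81, 3^8≡61, 3^16≡21, 3^32≡41, 3^64≡81, 3^128≡61, 3^256≡21, 3^512≡41.
Since 793 = 1 + 8 + 16 + 256 + 512 in binary, 3^793 ≡ 3·61·21·21·41 ≡ 23 (mod 100).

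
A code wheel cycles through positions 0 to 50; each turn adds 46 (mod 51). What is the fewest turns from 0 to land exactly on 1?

51 = 1·46 + 5
46 = 9·5 + 1
5 = 5·1 + 0
Back-substituting gives 46·10 ≡ 1 (mod 51).

10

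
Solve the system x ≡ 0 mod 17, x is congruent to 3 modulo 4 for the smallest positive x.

Since 4·13 ≡ 1 (mod 17), take x = 3 + 4·((0−3)·13 mod 17) = 3 + 4·12 = 51.
Check: 51 mod 17 = 0, 51 mod 4 = 3.

51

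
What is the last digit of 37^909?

Powers of 7 mod 10 repeat with period 4: 7, 9, 3, 1.
909 mod 4 = 1, so the last digit matches 7^1 = 7.

7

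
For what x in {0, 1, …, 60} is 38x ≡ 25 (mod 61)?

44

The inverse of 38 mod 61 is 53 (since 38·53 = 2014 ≡ 1).
Multiplying both sides by 53: x ≡ 53·25 = 1325 ≡ 44 (mod 61).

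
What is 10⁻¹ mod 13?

13 = 1·10 + 3
10 = 3·3 + 1
3 = 3·1 + 0
Back-substituting gives 10·4 ≡ 1 (mod 13).

4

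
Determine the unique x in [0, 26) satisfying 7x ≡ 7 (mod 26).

The inverse of 7 mod 26 is 15 (since 7·15 = 105 ≡ 1).
So x ≡ 15·7 = 105 ≡ 1 (mod 26).

1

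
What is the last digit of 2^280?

Last digits of 2^n: 2, 4, 8, 6 (period 4).
280 mod 4 = 0, so the last digit matches 2^4 = 6.

6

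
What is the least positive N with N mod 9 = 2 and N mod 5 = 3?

x ≡ 3 (mod 5) gives x ∈ {3, 8, 13, 18, 23, 28, 33, 38}.
The first of these with x mod 9 = 2 is 38.

38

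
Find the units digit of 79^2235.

9

Powers of 9 mod 10 repeat with period 2: 9, 1.
2235 mod 2 = 1, so the last digit matches 9^1 = 9.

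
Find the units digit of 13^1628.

The units digit of 13^n cycles with period 4: 3, 9, 7, 1, …
1628 leaves remainder 0 on division by 4, so 13^1628 ends in 1.

1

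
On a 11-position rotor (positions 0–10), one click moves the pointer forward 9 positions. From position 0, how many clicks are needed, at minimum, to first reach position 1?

9·5 = 45 = 4·11 + 1, so 9⁻¹ ≡ 5 (mod 11).

5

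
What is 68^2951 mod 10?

2

Last digits of 8^n: 8, 4, 2, 6 (period 4).
2951 mod 4 = 3, so the last digit matches 8^3 = 2.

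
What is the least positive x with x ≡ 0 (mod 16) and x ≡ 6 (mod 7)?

Since 7·7 ≡ 1 (mod 16), take x = 6 + 7·((0−6)·7 mod 16) = 6 + 7·6 = 48.
Check: 48 mod 16 = 0, 48 mod 7 = 6.

48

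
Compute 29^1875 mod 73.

By repeated squaring mod 73: 29^1≡29, 29^2≡38, 29^4≡57, 29^8≡37, 29^16≡55, 29^32≡32, 29^64≡2, 29^128≡4, 29^256≡16, 29^512≡37, 29^1024≡55.
Since 1875 = 1 + 2 + 16 + 64 + 256 + 512 + 1024 in binary, 29^1875 ≡ 29·38·55·2·16·37·55 ≡ 7 (mod 73).

7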